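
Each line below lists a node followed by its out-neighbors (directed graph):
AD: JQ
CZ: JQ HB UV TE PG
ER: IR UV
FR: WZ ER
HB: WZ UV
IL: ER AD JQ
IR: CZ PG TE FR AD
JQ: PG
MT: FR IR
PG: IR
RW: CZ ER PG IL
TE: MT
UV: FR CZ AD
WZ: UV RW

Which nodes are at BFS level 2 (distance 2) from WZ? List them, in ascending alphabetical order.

AD, CZ, ER, FR, IL, PG

Level 0: WZ
Level 1: RW, UV
Level 2: AD, CZ, ER, FR, IL, PG
Level 3: HB, IR, JQ, TE
Level 4: MT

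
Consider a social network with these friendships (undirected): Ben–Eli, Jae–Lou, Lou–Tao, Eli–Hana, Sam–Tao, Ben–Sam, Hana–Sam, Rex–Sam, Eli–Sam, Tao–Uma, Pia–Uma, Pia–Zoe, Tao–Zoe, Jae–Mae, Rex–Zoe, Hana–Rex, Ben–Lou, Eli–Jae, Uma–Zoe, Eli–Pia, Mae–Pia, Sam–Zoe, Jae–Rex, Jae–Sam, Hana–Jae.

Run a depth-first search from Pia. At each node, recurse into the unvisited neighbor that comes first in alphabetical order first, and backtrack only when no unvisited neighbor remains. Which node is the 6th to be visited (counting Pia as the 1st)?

Hana

Visit Pia
Pia → Eli
Eli → Ben
Ben → Lou
Lou → Jae
Jae → Hana
Hana → Rex
Rex → Sam
Sam → Tao
Tao → Uma
Uma → Zoe
Jae → Mae

Visit order: Pia, Eli, Ben, Lou, Jae, Hana, Rex, Sam, Tao, Uma, Zoe, Mae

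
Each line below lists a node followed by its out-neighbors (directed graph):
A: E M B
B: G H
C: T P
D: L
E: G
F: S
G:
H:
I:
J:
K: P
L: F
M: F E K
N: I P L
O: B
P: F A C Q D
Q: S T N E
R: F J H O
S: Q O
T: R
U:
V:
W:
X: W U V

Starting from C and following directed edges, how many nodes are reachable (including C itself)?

20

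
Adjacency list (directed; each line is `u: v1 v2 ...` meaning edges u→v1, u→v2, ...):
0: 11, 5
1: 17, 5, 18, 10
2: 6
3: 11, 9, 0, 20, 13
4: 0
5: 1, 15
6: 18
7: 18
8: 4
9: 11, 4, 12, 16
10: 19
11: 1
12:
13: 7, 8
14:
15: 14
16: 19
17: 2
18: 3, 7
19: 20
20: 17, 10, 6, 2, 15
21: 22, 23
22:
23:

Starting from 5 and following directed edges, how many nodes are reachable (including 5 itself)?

BFS from 5 visits: 5, 1, 15, 10, 17, 18, 14, 19, 2, 3, 7, 20, 6, 0, 9, 11, 13, 4, 12, 16, 8
Reachable nodes: 21 of 24 total.

21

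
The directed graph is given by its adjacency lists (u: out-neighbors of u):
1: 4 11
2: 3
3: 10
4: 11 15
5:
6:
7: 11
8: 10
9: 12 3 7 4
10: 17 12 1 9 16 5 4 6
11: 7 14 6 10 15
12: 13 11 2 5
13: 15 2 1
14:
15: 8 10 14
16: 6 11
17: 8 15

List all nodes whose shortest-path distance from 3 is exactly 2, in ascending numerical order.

Level 0: 3
Level 1: 10
Level 2: 1, 4, 5, 6, 9, 12, 16, 17
Level 3: 2, 7, 8, 11, 13, 15
Level 4: 14

1, 4, 5, 6, 9, 12, 16, 17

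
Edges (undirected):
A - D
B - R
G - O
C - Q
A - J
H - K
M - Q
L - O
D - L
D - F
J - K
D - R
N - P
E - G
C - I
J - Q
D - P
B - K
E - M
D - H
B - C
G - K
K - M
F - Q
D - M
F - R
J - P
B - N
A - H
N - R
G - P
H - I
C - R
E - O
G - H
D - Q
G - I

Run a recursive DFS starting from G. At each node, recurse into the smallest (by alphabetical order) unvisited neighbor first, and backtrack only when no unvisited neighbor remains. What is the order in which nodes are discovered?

Visit G
G → E
E → M
M → D
D → A
A → H
H → I
I → C
C → B
B → K
K → J
J → P
P → N
N → R
R → F
F → Q
D → L
L → O

G E M D A H I C B K J P N R F Q L O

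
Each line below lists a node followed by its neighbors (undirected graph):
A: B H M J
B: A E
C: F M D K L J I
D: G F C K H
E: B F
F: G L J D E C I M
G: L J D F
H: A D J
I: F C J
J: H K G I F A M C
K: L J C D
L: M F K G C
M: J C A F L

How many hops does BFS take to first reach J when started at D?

2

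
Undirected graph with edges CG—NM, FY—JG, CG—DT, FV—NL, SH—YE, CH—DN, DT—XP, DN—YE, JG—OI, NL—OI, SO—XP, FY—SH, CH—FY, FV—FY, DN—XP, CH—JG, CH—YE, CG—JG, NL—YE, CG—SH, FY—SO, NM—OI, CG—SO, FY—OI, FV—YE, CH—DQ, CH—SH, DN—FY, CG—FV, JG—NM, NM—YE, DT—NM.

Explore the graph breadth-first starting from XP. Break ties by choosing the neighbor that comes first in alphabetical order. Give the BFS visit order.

Visit XP; enqueue DN, DT, SO → queue [DN, DT, SO]
Visit DN; enqueue CH, FY, YE → queue [DT, SO, CH, FY, YE]
Visit DT; enqueue CG, NM → queue [SO, CH, FY, YE, CG, NM]
Visit SO → queue [CH, FY, YE, CG, NM]
Visit CH; enqueue DQ, JG, SH → queue [FY, YE, CG, NM, DQ, JG, SH]
Visit FY; enqueue FV, OI → queue [YE, CG, NM, DQ, JG, SH, FV, OI]
Visit YE; enqueue NL → queue [CG, NM, DQ, JG, SH, FV, OI, NL]
Visit CG → queue [NM, DQ, JG, SH, FV, OI, NL]
Visit NM → queue [DQ, JG, SH, FV, OI, NL]
Visit DQ → queue [JG, SH, FV, OI, NL]
Visit JG → queue [SH, FV, OI, NL]
Visit SH → queue [FV, OI, NL]
Visit FV → queue [OI, NL]
Visit OI → queue [NL]
Visit NL → queue []

XP DN DT SO CH FY YE CG NM DQ JG SH FV OI NL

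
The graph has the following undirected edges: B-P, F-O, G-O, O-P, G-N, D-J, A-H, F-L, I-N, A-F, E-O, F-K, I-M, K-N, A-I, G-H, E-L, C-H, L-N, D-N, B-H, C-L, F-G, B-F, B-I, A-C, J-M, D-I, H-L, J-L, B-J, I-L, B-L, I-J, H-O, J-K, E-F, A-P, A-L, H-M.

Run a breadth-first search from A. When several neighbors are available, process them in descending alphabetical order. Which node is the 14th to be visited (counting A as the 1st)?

D

Visit A; enqueue P, L, I, H, F, C → queue [P, L, I, H, F, C]
Visit P; enqueue O, B → queue [L, I, H, F, C, O, B]
Visit L; enqueue N, J, E → queue [I, H, F, C, O, B, N, J, E]
Visit I; enqueue M, D → queue [H, F, C, O, B, N, J, E, M, D]
Visit H; enqueue G → queue [F, C, O, B, N, J, E, M, D, G]
Visit F; enqueue K → queue [C, O, B, N, J, E, M, D, G, K]
Visit C → queue [O, B, N, J, E, M, D, G, K]
Visit O → queue [B, N, J, E, M, D, G, K]
Visit B → queue [N, J, E, M, D, G, K]
Visit N → queue [J, E, M, D, G, K]
Visit J → queue [E, M, D, G, K]
Visit E → queue [M, D, G, K]
Visit M → queue [D, G, K]
Visit D → queue [G, K]
Visit G → queue [K]
Visit K → queue []

Visit order: A, P, L, I, H, F, C, O, B, N, J, E, M, D, G, K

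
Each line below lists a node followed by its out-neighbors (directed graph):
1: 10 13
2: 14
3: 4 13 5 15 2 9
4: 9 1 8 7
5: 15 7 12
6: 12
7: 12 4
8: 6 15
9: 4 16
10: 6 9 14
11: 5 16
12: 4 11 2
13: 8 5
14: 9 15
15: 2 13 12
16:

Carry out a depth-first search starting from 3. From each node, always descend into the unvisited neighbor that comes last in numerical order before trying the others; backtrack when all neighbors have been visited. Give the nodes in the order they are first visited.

Visit 3
3 → 15
15 → 13
13 → 8
8 → 6
6 → 12
12 → 11
11 → 16
11 → 5
5 → 7
7 → 4
4 → 9
4 → 1
1 → 10
10 → 14
12 → 2

3, 15, 13, 8, 6, 12, 11, 16, 5, 7, 4, 9, 1, 10, 14, 2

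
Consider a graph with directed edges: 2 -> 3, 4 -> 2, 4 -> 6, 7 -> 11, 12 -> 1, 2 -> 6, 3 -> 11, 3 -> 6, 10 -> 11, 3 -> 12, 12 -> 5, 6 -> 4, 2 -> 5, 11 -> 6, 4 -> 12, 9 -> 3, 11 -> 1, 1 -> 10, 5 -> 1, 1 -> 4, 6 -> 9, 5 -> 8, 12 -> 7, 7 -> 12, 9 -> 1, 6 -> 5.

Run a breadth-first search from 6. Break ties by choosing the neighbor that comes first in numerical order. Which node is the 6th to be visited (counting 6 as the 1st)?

12

Visit 6; enqueue 4, 5, 9 → queue [4, 5, 9]
Visit 4; enqueue 2, 12 → queue [5, 9, 2, 12]
Visit 5; enqueue 1, 8 → queue [9, 2, 12, 1, 8]
Visit 9; enqueue 3 → queue [2, 12, 1, 8, 3]
Visit 2 → queue [12, 1, 8, 3]
Visit 12; enqueue 7 → queue [1, 8, 3, 7]
Visit 1; enqueue 10 → queue [8, 3, 7, 10]
Visit 8 → queue [3, 7, 10]
Visit 3; enqueue 11 → queue [7, 10, 11]
Visit 7 → queue [10, 11]
Visit 10 → queue [11]
Visit 11 → queue []

Visit order: 6, 4, 5, 9, 2, 12, 1, 8, 3, 7, 10, 11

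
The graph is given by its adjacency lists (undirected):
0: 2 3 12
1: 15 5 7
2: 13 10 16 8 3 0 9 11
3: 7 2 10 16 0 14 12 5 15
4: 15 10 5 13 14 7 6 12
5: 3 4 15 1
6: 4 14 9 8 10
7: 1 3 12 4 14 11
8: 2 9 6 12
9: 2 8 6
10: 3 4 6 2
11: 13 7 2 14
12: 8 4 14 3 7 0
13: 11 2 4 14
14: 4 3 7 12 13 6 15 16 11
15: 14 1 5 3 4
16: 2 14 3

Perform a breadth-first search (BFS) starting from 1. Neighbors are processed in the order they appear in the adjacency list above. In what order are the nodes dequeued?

Visit 1; enqueue 15, 5, 7 → queue [15, 5, 7]
Visit 15; enqueue 14, 3, 4 → queue [5, 7, 14, 3, 4]
Visit 5 → queue [7, 14, 3, 4]
Visit 7; enqueue 12, 11 → queue [14, 3, 4, 12, 11]
Visit 14; enqueue 13, 6, 16 → queue [3, 4, 12, 11, 13, 6, 16]
Visit 3; enqueue 2, 10, 0 → queue [4, 12, 11, 13, 6, 16, 2, 10, 0]
Visit 4 → queue [12, 11, 13, 6, 16, 2, 10, 0]
Visit 12; enqueue 8 → queue [11, 13, 6, 16, 2, 10, 0, 8]
Visit 11 → queue [13, 6, 16, 2, 10, 0, 8]
Visit 13 → queue [6, 16, 2, 10, 0, 8]
Visit 6; enqueue 9 → queue [16, 2, 10, 0, 8, 9]
Visit 16 → queue [2, 10, 0, 8, 9]
Visit 2 → queue [10, 0, 8, 9]
Visit 10 → queue [0, 8, 9]
Visit 0 → queue [8, 9]
Visit 8 → queue [9]
Visit 9 → queue []

1, 15, 5, 7, 14, 3, 4, 12, 11, 13, 6, 16, 2, 10, 0, 8, 9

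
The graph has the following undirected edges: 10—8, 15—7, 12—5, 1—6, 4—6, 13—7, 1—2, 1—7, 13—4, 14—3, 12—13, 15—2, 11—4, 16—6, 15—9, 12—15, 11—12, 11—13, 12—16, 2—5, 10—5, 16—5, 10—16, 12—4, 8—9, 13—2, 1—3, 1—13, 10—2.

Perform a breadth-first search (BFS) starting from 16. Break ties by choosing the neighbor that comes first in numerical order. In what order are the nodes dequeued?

16, 5, 6, 10, 12, 2, 1, 4, 8, 11, 13, 15, 3, 7, 9, 14

Visit 16; enqueue 5, 6, 10, 12 → queue [5, 6, 10, 12]
Visit 5; enqueue 2 → queue [6, 10, 12, 2]
Visit 6; enqueue 1, 4 → queue [10, 12, 2, 1, 4]
Visit 10; enqueue 8 → queue [12, 2, 1, 4, 8]
Visit 12; enqueue 11, 13, 15 → queue [2, 1, 4, 8, 11, 13, 15]
Visit 2 → queue [1, 4, 8, 11, 13, 15]
Visit 1; enqueue 3, 7 → queue [4, 8, 11, 13, 15, 3, 7]
Visit 4 → queue [8, 11, 13, 15, 3, 7]
Visit 8; enqueue 9 → queue [11, 13, 15, 3, 7, 9]
Visit 11 → queue [13, 15, 3, 7, 9]
Visit 13 → queue [15, 3, 7, 9]
Visit 15 → queue [3, 7, 9]
Visit 3; enqueue 14 → queue [7, 9, 14]
Visit 7 → queue [9, 14]
Visit 9 → queue [14]
Visit 14 → queue []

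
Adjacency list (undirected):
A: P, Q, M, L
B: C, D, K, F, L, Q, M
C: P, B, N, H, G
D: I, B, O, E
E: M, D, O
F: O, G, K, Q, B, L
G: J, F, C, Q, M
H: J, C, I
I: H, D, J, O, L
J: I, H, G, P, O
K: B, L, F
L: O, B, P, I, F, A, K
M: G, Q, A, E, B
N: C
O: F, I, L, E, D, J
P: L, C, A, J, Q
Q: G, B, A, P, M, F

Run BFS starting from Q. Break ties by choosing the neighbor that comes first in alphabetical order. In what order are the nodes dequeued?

Visit Q; enqueue A, B, F, G, M, P → queue [A, B, F, G, M, P]
Visit A; enqueue L → queue [B, F, G, M, P, L]
Visit B; enqueue C, D, K → queue [F, G, M, P, L, C, D, K]
Visit F; enqueue O → queue [G, M, P, L, C, D, K, O]
Visit G; enqueue J → queue [M, P, L, C, D, K, O, J]
Visit M; enqueue E → queue [P, L, C, D, K, O, J, E]
Visit P → queue [L, C, D, K, O, J, E]
Visit L; enqueue I → queue [C, D, K, O, J, E, I]
Visit C; enqueue H, N → queue [D, K, O, J, E, I, H, N]
Visit D → queue [K, O, J, E, I, H, N]
Visit K → queue [O, J, E, I, H, N]
Visit O → queue [J, E, I, H, N]
Visit J → queue [E, I, H, N]
Visit E → queue [I, H, N]
Visit I → queue [H, N]
Visit H → queue [N]
Visit N → queue []

Q -> A -> B -> F -> G -> M -> P -> L -> C -> D -> K -> O -> J -> E -> I -> H -> N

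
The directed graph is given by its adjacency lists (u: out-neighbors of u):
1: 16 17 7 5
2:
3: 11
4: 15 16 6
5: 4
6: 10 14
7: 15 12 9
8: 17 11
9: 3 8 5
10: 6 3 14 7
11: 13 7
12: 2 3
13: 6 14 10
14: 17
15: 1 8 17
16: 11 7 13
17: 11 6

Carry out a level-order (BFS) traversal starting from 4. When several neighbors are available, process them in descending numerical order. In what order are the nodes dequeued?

Visit 4; enqueue 16, 15, 6 → queue [16, 15, 6]
Visit 16; enqueue 13, 11, 7 → queue [15, 6, 13, 11, 7]
Visit 15; enqueue 17, 8, 1 → queue [6, 13, 11, 7, 17, 8, 1]
Visit 6; enqueue 14, 10 → queue [13, 11, 7, 17, 8, 1, 14, 10]
Visit 13 → queue [11, 7, 17, 8, 1, 14, 10]
Visit 11 → queue [7, 17, 8, 1, 14, 10]
Visit 7; enqueue 12, 9 → queue [17, 8, 1, 14, 10, 12, 9]
Visit 17 → queue [8, 1, 14, 10, 12, 9]
Visit 8 → queue [1, 14, 10, 12, 9]
Visit 1; enqueue 5 → queue [14, 10, 12, 9, 5]
Visit 14 → queue [10, 12, 9, 5]
Visit 10; enqueue 3 → queue [12, 9, 5, 3]
Visit 12; enqueue 2 → queue [9, 5, 3, 2]
Visit 9 → queue [5, 3, 2]
Visit 5 → queue [3, 2]
Visit 3 → queue [2]
Visit 2 → queue []

4 -> 16 -> 15 -> 6 -> 13 -> 11 -> 7 -> 17 -> 8 -> 1 -> 14 -> 10 -> 12 -> 9 -> 5 -> 3 -> 2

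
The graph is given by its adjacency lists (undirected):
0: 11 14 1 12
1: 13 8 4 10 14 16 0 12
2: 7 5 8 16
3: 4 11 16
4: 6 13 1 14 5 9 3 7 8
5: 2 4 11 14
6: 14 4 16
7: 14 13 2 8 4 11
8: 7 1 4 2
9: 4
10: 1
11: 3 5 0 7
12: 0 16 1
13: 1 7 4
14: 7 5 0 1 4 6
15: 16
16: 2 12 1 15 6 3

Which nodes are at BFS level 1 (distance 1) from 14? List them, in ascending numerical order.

0, 1, 4, 5, 6, 7

Level 0: 14
Level 1: 0, 1, 4, 5, 6, 7
Level 2: 2, 3, 8, 9, 10, 11, 12, 13, 16
Level 3: 15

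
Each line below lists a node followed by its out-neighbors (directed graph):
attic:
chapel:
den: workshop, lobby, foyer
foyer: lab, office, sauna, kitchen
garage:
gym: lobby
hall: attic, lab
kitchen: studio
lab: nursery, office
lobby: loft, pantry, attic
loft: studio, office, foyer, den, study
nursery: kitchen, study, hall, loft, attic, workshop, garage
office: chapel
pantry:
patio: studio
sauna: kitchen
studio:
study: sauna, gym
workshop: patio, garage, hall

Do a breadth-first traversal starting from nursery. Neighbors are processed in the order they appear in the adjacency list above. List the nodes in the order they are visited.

Visit nursery; enqueue kitchen, study, hall, loft, attic, workshop, garage → queue [kitchen, study, hall, loft, attic, workshop, garage]
Visit kitchen; enqueue studio → queue [study, hall, loft, attic, workshop, garage, studio]
Visit study; enqueue sauna, gym → queue [hall, loft, attic, workshop, garage, studio, sauna, gym]
Visit hall; enqueue lab → queue [loft, attic, workshop, garage, studio, sauna, gym, lab]
Visit loft; enqueue office, foyer, den → queue [attic, workshop, garage, studio, sauna, gym, lab, office, foyer, den]
Visit attic → queue [workshop, garage, studio, sauna, gym, lab, office, foyer, den]
Visit workshop; enqueue patio → queue [garage, studio, sauna, gym, lab, office, foyer, den, patio]
Visit garage → queue [studio, sauna, gym, lab, office, foyer, den, patio]
Visit studio → queue [sauna, gym, lab, office, foyer, den, patio]
Visit sauna → queue [gym, lab, office, foyer, den, patio]
Visit gym; enqueue lobby → queue [lab, office, foyer, den, patio, lobby]
Visit lab → queue [office, foyer, den, patio, lobby]
Visit office; enqueue chapel → queue [foyer, den, patio, lobby, chapel]
Visit foyer → queue [den, patio, lobby, chapel]
Visit den → queue [patio, lobby, chapel]
Visit patio → queue [lobby, chapel]
Visit lobby; enqueue pantry → queue [chapel, pantry]
Visit chapel → queue [pantry]
Visit pantry → queue []

nursery, kitchen, study, hall, loft, attic, workshop, garage, studio, sauna, gym, lab, office, foyer, den, patio, lobby, chapel, pantry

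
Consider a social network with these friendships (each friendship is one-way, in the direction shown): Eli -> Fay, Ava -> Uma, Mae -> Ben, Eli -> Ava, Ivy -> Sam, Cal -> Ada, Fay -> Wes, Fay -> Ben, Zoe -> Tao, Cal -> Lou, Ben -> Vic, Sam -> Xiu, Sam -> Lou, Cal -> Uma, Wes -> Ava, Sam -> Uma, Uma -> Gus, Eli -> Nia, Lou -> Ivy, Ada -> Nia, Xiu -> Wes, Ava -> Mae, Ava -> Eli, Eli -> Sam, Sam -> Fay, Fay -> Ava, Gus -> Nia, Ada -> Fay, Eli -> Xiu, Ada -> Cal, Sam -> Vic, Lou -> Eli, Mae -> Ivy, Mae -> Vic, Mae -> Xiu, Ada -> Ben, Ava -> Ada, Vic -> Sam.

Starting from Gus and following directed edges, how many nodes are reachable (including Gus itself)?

BFS from Gus visits: Gus, Nia
Reachable nodes: 2 of 18 total.

2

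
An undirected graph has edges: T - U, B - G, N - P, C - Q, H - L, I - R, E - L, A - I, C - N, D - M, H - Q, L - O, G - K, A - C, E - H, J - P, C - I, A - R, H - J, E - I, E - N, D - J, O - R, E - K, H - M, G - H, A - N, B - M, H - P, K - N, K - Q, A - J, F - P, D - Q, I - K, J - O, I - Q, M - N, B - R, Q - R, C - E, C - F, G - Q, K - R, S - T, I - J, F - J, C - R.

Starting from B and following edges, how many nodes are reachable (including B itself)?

18

BFS from B visits: B, G, M, R, H, K, Q, D, N, A, C, I, O, E, J, L, P, F
Reachable nodes: 18 of 21 total.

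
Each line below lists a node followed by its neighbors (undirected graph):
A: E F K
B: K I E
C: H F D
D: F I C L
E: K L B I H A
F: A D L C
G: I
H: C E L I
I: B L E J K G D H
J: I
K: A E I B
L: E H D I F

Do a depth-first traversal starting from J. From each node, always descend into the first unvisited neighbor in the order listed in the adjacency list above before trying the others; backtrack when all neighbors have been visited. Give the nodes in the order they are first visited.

J I B K A E L H C F D G

Visit J
J → I
I → B
B → K
K → A
A → E
E → L
L → H
H → C
C → F
F → D
I → G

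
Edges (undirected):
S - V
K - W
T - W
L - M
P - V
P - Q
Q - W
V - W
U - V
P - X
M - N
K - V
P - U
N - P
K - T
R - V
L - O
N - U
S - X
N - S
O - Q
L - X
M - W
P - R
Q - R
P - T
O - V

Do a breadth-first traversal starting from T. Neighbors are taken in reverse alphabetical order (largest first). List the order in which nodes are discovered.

Visit T; enqueue W, P, K → queue [W, P, K]
Visit W; enqueue V, Q, M → queue [P, K, V, Q, M]
Visit P; enqueue X, U, R, N → queue [K, V, Q, M, X, U, R, N]
Visit K → queue [V, Q, M, X, U, R, N]
Visit V; enqueue S, O → queue [Q, M, X, U, R, N, S, O]
Visit Q → queue [M, X, U, R, N, S, O]
Visit M; enqueue L → queue [X, U, R, N, S, O, L]
Visit X → queue [U, R, N, S, O, L]
Visit U → queue [R, N, S, O, L]
Visit R → queue [N, S, O, L]
Visit N → queue [S, O, L]
Visit S → queue [O, L]
Visit O → queue [L]
Visit L → queue []

T -> W -> P -> K -> V -> Q -> M -> X -> U -> R -> N -> S -> O -> L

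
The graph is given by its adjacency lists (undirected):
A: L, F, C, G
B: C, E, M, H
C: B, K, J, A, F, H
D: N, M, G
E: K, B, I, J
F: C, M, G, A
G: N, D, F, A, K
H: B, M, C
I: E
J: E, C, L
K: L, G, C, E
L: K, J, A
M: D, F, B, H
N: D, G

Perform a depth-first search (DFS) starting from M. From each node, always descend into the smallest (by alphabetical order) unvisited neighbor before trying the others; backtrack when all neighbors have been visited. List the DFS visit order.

M, B, C, A, F, G, D, N, K, E, I, J, L, H

Visit M
M → B
B → C
C → A
A → F
F → G
G → D
D → N
G → K
K → E
E → I
E → J
J → L
C → H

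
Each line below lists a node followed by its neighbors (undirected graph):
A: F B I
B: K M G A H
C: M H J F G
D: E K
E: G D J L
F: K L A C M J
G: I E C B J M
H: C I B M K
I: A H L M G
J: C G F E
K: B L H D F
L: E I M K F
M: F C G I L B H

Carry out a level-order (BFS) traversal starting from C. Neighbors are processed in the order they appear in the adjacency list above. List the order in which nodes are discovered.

C -> M -> H -> J -> F -> G -> I -> L -> B -> K -> E -> A -> D

Visit C; enqueue M, H, J, F, G → queue [M, H, J, F, G]
Visit M; enqueue I, L, B → queue [H, J, F, G, I, L, B]
Visit H; enqueue K → queue [J, F, G, I, L, B, K]
Visit J; enqueue E → queue [F, G, I, L, B, K, E]
Visit F; enqueue A → queue [G, I, L, B, K, E, A]
Visit G → queue [I, L, B, K, E, A]
Visit I → queue [L, B, K, E, A]
Visit L → queue [B, K, E, A]
Visit B → queue [K, E, A]
Visit K; enqueue D → queue [E, A, D]
Visit E → queue [A, D]
Visit A → queue [D]
Visit D → queue []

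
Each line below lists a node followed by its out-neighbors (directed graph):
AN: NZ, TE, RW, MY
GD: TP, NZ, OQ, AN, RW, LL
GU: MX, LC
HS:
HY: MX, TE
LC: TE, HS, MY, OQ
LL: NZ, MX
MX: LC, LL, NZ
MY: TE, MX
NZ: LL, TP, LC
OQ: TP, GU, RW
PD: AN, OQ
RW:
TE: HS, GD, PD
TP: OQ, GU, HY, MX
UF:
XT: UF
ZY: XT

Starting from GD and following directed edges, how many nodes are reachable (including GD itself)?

15

BFS from GD visits: GD, TP, RW, OQ, NZ, LL, AN, MX, HY, GU, LC, TE, MY, HS, PD
Reachable nodes: 15 of 18 total.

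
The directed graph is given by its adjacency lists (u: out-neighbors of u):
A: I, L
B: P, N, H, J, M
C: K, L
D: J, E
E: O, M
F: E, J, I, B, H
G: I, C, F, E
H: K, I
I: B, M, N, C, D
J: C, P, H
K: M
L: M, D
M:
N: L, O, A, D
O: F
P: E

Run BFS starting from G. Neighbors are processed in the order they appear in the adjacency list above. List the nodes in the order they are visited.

Visit G; enqueue I, C, F, E → queue [I, C, F, E]
Visit I; enqueue B, M, N, D → queue [C, F, E, B, M, N, D]
Visit C; enqueue K, L → queue [F, E, B, M, N, D, K, L]
Visit F; enqueue J, H → queue [E, B, M, N, D, K, L, J, H]
Visit E; enqueue O → queue [B, M, N, D, K, L, J, H, O]
Visit B; enqueue P → queue [M, N, D, K, L, J, H, O, P]
Visit M → queue [N, D, K, L, J, H, O, P]
Visit N; enqueue A → queue [D, K, L, J, H, O, P, A]
Visit D → queue [K, L, J, H, O, P, A]
Visit K → queue [L, J, H, O, P, A]
Visit L → queue [J, H, O, P, A]
Visit J → queue [H, O, P, A]
Visit H → queue [O, P, A]
Visit O → queue [P, A]
Visit P → queue [A]
Visit A → queue []

G → I → C → F → E → B → M → N → D → K → L → J → H → O → P → A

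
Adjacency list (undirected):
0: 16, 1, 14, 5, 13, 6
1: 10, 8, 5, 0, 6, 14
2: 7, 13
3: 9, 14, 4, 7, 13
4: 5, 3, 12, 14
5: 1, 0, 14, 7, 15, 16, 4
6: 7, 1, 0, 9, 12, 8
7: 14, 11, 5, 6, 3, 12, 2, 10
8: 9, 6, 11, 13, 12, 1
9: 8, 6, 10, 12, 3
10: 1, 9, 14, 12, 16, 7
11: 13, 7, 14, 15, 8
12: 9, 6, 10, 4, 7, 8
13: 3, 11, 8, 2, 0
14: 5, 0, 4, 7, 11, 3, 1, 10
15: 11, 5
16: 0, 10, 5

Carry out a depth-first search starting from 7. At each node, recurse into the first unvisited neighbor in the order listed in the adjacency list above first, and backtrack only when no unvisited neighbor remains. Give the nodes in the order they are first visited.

7 -> 14 -> 5 -> 1 -> 10 -> 9 -> 8 -> 6 -> 0 -> 16 -> 13 -> 3 -> 4 -> 12 -> 11 -> 15 -> 2

Visit 7
7 → 14
14 → 5
5 → 1
1 → 10
10 → 9
9 → 8
8 → 6
6 → 0
0 → 16
0 → 13
13 → 3
3 → 4
4 → 12
13 → 11
11 → 15
13 → 2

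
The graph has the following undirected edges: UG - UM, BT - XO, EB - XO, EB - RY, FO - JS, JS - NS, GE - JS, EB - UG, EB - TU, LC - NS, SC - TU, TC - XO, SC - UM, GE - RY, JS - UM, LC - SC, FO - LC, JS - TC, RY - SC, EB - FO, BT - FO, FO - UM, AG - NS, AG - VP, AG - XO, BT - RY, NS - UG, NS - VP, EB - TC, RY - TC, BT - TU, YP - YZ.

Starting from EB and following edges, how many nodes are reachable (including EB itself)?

BFS from EB visits: EB, FO, RY, TC, TU, UG, XO, BT, JS, LC, UM, GE, SC, NS, AG, VP
Reachable nodes: 16 of 18 total.

16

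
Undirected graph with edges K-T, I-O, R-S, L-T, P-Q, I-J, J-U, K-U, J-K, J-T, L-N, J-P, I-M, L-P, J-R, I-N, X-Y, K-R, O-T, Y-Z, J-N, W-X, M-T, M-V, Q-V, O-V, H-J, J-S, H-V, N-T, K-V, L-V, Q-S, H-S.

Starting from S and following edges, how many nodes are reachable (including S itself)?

BFS from S visits: S, R, Q, J, H, K, V, P, U, T, N, I, O, M, L
Reachable nodes: 15 of 19 total.

15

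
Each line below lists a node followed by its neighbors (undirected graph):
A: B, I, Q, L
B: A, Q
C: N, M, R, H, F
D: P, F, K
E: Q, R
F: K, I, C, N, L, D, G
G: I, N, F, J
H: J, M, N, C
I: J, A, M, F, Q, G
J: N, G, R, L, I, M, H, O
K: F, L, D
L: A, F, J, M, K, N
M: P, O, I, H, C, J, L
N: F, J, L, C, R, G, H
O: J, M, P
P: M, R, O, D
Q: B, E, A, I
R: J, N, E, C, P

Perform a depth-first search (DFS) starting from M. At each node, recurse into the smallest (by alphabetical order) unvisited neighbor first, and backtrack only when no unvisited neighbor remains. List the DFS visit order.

M, C, F, D, K, L, A, B, Q, E, R, J, G, I, N, H, O, P

Visit M
M → C
C → F
F → D
D → K
K → L
L → A
A → B
B → Q
Q → E
E → R
R → J
J → G
G → I
G → N
N → H
J → O
O → P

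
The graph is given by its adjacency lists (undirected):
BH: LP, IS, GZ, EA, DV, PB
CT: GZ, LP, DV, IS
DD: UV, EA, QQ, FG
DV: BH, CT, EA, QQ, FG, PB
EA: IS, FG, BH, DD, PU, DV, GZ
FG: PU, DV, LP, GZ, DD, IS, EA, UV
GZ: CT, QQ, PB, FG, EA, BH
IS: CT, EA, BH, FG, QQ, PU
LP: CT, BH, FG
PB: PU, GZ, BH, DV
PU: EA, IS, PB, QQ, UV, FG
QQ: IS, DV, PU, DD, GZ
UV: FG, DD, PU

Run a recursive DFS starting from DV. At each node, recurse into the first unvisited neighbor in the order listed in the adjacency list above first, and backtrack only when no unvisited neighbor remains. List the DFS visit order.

Visit DV
DV → BH
BH → LP
LP → CT
CT → GZ
GZ → QQ
QQ → IS
IS → EA
EA → FG
FG → PU
PU → PB
PU → UV
UV → DD

DV -> BH -> LP -> CT -> GZ -> QQ -> IS -> EA -> FG -> PU -> PB -> UV -> DD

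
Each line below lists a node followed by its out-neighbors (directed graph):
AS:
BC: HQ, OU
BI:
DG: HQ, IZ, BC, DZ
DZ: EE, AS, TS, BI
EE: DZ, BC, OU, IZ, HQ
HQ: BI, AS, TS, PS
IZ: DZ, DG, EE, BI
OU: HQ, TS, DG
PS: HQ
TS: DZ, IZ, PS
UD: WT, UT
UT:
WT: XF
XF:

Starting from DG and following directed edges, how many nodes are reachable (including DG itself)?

11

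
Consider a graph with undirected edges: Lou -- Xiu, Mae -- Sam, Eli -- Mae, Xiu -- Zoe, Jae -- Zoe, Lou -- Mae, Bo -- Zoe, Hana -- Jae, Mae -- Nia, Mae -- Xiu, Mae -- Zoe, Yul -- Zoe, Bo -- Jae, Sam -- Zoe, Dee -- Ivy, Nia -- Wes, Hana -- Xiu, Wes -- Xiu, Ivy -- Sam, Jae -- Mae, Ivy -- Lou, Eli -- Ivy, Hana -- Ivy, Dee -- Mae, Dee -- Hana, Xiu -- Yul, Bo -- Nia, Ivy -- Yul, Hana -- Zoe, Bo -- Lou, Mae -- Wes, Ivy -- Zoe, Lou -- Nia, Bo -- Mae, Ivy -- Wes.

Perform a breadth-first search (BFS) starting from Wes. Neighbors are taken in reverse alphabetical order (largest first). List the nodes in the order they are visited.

Visit Wes; enqueue Xiu, Nia, Mae, Ivy → queue [Xiu, Nia, Mae, Ivy]
Visit Xiu; enqueue Zoe, Yul, Lou, Hana → queue [Nia, Mae, Ivy, Zoe, Yul, Lou, Hana]
Visit Nia; enqueue Bo → queue [Mae, Ivy, Zoe, Yul, Lou, Hana, Bo]
Visit Mae; enqueue Sam, Jae, Eli, Dee → queue [Ivy, Zoe, Yul, Lou, Hana, Bo, Sam, Jae, Eli, Dee]
Visit Ivy → queue [Zoe, Yul, Lou, Hana, Bo, Sam, Jae, Eli, Dee]
Visit Zoe → queue [Yul, Lou, Hana, Bo, Sam, Jae, Eli, Dee]
Visit Yul → queue [Lou, Hana, Bo, Sam, Jae, Eli, Dee]
Visit Lou → queue [Hana, Bo, Sam, Jae, Eli, Dee]
Visit Hana → queue [Bo, Sam, Jae, Eli, Dee]
Visit Bo → queue [Sam, Jae, Eli, Dee]
Visit Sam → queue [Jae, Eli, Dee]
Visit Jae → queue [Eli, Dee]
Visit Eli → queue [Dee]
Visit Dee → queue []

Wes → Xiu → Nia → Mae → Ivy → Zoe → Yul → Lou → Hana → Bo → Sam → Jae → Eli → Dee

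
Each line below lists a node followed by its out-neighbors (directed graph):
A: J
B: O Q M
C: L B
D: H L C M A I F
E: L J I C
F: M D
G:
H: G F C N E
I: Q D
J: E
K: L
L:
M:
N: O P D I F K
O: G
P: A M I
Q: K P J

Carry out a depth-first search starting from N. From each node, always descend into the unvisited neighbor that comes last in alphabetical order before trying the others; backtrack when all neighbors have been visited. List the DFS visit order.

N -> P -> M -> I -> Q -> K -> L -> J -> E -> C -> B -> O -> G -> D -> H -> F -> A

Visit N
N → P
P → M
P → I
I → Q
Q → K
K → L
Q → J
J → E
E → C
C → B
B → O
O → G
I → D
D → H
H → F
D → A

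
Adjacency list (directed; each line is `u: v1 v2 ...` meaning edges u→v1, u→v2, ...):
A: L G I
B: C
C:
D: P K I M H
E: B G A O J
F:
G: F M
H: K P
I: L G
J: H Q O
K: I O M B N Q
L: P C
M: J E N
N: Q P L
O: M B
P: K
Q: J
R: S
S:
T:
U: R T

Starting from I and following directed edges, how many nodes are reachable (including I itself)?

BFS from I visits: I, L, G, P, C, F, M, K, J, E, N, O, B, Q, H, A
Reachable nodes: 16 of 21 total.

16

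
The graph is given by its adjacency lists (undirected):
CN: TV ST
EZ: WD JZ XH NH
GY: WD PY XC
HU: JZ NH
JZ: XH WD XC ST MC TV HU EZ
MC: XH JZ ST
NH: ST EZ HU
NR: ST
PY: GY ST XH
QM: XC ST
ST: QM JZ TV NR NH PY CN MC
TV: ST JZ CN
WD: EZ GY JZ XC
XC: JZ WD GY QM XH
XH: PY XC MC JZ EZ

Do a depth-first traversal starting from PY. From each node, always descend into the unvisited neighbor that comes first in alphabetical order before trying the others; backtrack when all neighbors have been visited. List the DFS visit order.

PY -> GY -> WD -> EZ -> JZ -> HU -> NH -> ST -> CN -> TV -> MC -> XH -> XC -> QM -> NR

Visit PY
PY → GY
GY → WD
WD → EZ
EZ → JZ
JZ → HU
HU → NH
NH → ST
ST → CN
CN → TV
ST → MC
MC → XH
XH → XC
XC → QM
ST → NR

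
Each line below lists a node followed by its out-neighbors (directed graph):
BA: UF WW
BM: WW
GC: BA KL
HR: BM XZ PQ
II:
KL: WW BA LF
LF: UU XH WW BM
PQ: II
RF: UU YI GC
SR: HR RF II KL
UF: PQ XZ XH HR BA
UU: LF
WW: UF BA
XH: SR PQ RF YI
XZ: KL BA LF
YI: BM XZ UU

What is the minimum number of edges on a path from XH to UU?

2

Level 0: XH
Level 1: PQ, RF, SR, YI
Level 2: BM, GC, HR, II, KL, UU, XZ
Level 3: BA, LF, WW
Level 4: UF
UU first appears at level 2.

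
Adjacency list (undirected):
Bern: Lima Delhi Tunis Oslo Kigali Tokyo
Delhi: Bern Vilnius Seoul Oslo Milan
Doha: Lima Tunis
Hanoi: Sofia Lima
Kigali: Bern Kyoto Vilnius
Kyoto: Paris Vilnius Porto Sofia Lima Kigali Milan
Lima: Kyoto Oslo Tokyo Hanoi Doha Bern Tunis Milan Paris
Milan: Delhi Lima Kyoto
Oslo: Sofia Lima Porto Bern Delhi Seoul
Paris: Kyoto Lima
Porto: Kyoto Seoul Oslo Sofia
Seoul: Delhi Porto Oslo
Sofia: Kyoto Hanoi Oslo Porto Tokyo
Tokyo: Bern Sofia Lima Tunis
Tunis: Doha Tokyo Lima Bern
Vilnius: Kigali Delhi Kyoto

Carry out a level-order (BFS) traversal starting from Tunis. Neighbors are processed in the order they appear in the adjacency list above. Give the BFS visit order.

Visit Tunis; enqueue Doha, Tokyo, Lima, Bern → queue [Doha, Tokyo, Lima, Bern]
Visit Doha → queue [Tokyo, Lima, Bern]
Visit Tokyo; enqueue Sofia → queue [Lima, Bern, Sofia]
Visit Lima; enqueue Kyoto, Oslo, Hanoi, Milan, Paris → queue [Bern, Sofia, Kyoto, Oslo, Hanoi, Milan, Paris]
Visit Bern; enqueue Delhi, Kigali → queue [Sofia, Kyoto, Oslo, Hanoi, Milan, Paris, Delhi, Kigali]
Visit Sofia; enqueue Porto → queue [Kyoto, Oslo, Hanoi, Milan, Paris, Delhi, Kigali, Porto]
Visit Kyoto; enqueue Vilnius → queue [Oslo, Hanoi, Milan, Paris, Delhi, Kigali, Porto, Vilnius]
Visit Oslo; enqueue Seoul → queue [Hanoi, Milan, Paris, Delhi, Kigali, Porto, Vilnius, Seoul]
Visit Hanoi → queue [Milan, Paris, Delhi, Kigali, Porto, Vilnius, Seoul]
Visit Milan → queue [Paris, Delhi, Kigali, Porto, Vilnius, Seoul]
Visit Paris → queue [Delhi, Kigali, Porto, Vilnius, Seoul]
Visit Delhi → queue [Kigali, Porto, Vilnius, Seoul]
Visit Kigali → queue [Porto, Vilnius, Seoul]
Visit Porto → queue [Vilnius, Seoul]
Visit Vilnius → queue [Seoul]
Visit Seoul → queue []

Tunis → Doha → Tokyo → Lima → Bern → Sofia → Kyoto → Oslo → Hanoi → Milan → Paris → Delhi → Kigali → Porto → Vilnius → Seoul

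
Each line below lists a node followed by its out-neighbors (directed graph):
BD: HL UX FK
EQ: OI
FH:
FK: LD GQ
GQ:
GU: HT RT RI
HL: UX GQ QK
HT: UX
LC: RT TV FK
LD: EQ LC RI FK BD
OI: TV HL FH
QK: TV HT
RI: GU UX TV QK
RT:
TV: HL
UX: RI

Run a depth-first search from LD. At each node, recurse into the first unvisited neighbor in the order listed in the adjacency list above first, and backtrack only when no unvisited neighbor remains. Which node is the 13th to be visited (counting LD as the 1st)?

FH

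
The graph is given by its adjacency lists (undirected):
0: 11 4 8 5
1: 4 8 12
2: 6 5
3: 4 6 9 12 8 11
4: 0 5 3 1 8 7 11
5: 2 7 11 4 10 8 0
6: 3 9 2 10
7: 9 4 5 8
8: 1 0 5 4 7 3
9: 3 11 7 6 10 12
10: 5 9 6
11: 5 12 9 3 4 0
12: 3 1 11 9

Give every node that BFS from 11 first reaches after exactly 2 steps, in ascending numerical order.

1, 2, 6, 7, 8, 10

Level 0: 11
Level 1: 0, 3, 4, 5, 9, 12
Level 2: 1, 2, 6, 7, 8, 10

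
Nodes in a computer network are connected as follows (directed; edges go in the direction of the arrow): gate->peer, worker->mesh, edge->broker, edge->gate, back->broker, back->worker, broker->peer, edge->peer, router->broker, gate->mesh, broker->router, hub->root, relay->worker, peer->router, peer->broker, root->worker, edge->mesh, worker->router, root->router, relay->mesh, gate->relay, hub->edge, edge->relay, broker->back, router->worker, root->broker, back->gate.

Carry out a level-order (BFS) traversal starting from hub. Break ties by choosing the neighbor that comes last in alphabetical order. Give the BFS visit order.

Visit hub; enqueue root, edge → queue [root, edge]
Visit root; enqueue worker, router, broker → queue [edge, worker, router, broker]
Visit edge; enqueue relay, peer, mesh, gate → queue [worker, router, broker, relay, peer, mesh, gate]
Visit worker → queue [router, broker, relay, peer, mesh, gate]
Visit router → queue [broker, relay, peer, mesh, gate]
Visit broker; enqueue back → queue [relay, peer, mesh, gate, back]
Visit relay → queue [peer, mesh, gate, back]
Visit peer → queue [mesh, gate, back]
Visit mesh → queue [gate, back]
Visit gate → queue [back]
Visit back → queue []

hub -> root -> edge -> worker -> router -> broker -> relay -> peer -> mesh -> gate -> back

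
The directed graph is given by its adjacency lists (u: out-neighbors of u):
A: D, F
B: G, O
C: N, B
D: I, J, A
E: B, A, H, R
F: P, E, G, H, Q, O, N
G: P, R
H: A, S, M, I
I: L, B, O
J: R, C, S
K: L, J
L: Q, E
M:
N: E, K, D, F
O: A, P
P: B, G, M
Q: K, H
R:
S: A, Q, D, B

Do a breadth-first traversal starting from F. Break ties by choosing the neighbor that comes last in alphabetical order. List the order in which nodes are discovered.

Visit F; enqueue Q, P, O, N, H, G, E → queue [Q, P, O, N, H, G, E]
Visit Q; enqueue K → queue [P, O, N, H, G, E, K]
Visit P; enqueue M, B → queue [O, N, H, G, E, K, M, B]
Visit O; enqueue A → queue [N, H, G, E, K, M, B, A]
Visit N; enqueue D → queue [H, G, E, K, M, B, A, D]
Visit H; enqueue S, I → queue [G, E, K, M, B, A, D, S, I]
Visit G; enqueue R → queue [E, K, M, B, A, D, S, I, R]
Visit E → queue [K, M, B, A, D, S, I, R]
Visit K; enqueue L, J → queue [M, B, A, D, S, I, R, L, J]
Visit M → queue [B, A, D, S, I, R, L, J]
Visit B → queue [A, D, S, I, R, L, J]
Visit A → queue [D, S, I, R, L, J]
Visit D → queue [S, I, R, L, J]
Visit S → queue [I, R, L, J]
Visit I → queue [R, L, J]
Visit R → queue [L, J]
Visit L → queue [J]
Visit J; enqueue C → queue [C]
Visit C → queue []

F → Q → P → O → N → H → G → E → K → M → B → A → D → S → I → R → L → J → C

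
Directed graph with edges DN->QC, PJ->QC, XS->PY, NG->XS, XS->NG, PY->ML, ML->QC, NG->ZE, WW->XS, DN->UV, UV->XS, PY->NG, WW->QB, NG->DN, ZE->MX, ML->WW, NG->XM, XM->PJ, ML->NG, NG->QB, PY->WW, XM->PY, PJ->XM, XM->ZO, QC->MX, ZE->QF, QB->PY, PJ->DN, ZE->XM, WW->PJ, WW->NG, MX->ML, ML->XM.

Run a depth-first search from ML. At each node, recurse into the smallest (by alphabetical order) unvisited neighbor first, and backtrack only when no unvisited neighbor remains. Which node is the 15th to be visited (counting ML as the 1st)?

QF

Visit ML
ML → NG
NG → DN
DN → QC
QC → MX
DN → UV
UV → XS
XS → PY
PY → WW
WW → PJ
PJ → XM
XM → ZO
WW → QB
NG → ZE
ZE → QF

Visit order: ML, NG, DN, QC, MX, UV, XS, PY, WW, PJ, XM, ZO, QB, ZE, QF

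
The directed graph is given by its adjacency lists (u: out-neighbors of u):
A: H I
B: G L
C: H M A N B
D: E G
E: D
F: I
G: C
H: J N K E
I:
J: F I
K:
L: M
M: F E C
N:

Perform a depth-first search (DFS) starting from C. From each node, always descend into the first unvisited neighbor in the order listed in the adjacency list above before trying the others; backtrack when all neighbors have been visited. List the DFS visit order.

C -> H -> J -> F -> I -> N -> K -> E -> D -> G -> M -> A -> B -> L

Visit C
C → H
H → J
J → F
F → I
H → N
H → K
H → E
E → D
D → G
C → M
C → A
C → B
B → L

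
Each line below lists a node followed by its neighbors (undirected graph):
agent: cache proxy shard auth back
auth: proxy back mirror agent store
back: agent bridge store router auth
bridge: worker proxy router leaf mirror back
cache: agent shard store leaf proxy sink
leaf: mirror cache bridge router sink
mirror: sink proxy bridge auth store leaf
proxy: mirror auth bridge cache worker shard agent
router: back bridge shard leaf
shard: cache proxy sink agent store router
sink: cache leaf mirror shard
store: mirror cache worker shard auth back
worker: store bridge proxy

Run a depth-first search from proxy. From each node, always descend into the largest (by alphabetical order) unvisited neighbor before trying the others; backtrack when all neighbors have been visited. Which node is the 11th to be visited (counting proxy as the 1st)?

Visit proxy
proxy → worker
worker → store
store → shard
shard → sink
sink → mirror
mirror → leaf
leaf → router
router → bridge
bridge → back
back → auth
auth → agent
agent → cache

Visit order: proxy, worker, store, shard, sink, mirror, leaf, router, bridge, back, auth, agent, cache

auth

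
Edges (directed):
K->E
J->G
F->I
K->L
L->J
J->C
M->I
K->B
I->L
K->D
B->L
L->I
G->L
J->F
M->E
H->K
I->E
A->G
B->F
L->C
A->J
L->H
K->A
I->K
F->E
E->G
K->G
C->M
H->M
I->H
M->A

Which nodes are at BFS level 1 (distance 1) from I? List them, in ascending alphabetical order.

E, H, K, L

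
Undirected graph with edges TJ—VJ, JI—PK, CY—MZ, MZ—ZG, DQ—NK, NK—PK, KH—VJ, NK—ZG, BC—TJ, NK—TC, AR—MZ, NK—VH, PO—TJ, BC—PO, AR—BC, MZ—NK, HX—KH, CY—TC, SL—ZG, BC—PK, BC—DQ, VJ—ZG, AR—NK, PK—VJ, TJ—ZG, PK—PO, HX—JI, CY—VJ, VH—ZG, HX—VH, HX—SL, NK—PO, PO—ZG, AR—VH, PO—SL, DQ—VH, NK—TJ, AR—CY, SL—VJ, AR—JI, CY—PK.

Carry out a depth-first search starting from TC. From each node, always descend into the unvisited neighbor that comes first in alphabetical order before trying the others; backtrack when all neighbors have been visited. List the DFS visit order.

TC, CY, AR, BC, DQ, NK, MZ, ZG, PO, PK, JI, HX, KH, VJ, SL, TJ, VH

Visit TC
TC → CY
CY → AR
AR → BC
BC → DQ
DQ → NK
NK → MZ
MZ → ZG
ZG → PO
PO → PK
PK → JI
JI → HX
HX → KH
KH → VJ
VJ → SL
VJ → TJ
HX → VH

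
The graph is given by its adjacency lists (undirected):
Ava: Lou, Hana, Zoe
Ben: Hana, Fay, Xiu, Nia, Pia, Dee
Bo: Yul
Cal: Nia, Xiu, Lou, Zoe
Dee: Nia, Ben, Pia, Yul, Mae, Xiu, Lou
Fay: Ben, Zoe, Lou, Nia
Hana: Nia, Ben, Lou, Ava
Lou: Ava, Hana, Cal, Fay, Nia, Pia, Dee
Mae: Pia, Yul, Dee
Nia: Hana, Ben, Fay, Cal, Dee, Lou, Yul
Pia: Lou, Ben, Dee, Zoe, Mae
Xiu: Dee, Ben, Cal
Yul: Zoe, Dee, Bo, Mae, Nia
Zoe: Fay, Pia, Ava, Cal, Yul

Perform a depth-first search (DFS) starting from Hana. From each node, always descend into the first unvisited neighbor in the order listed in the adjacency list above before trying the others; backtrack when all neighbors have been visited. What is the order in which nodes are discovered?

Visit Hana
Hana → Nia
Nia → Ben
Ben → Fay
Fay → Zoe
Zoe → Pia
Pia → Lou
Lou → Ava
Lou → Cal
Cal → Xiu
Xiu → Dee
Dee → Yul
Yul → Bo
Yul → Mae

Hana Nia Ben Fay Zoe Pia Lou Ava Cal Xiu Dee Yul Bo Mae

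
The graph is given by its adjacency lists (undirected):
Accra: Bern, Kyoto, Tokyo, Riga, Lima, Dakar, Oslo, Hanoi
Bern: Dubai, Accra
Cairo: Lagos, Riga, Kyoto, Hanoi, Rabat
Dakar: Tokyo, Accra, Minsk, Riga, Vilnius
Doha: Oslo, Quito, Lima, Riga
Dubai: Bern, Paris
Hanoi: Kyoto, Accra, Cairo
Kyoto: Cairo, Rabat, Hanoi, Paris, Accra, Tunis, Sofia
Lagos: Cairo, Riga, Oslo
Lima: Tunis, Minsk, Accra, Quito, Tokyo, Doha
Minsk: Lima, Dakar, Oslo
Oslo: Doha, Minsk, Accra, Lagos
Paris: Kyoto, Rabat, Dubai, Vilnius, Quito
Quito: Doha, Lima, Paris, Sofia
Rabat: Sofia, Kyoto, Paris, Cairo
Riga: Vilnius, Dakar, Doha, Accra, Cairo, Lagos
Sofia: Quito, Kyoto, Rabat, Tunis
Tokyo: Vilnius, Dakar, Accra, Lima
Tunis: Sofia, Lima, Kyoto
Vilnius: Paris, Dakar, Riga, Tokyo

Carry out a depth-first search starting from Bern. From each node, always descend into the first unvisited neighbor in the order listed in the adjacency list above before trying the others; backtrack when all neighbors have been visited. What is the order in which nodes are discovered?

Bern, Dubai, Paris, Kyoto, Cairo, Lagos, Riga, Vilnius, Dakar, Tokyo, Accra, Lima, Tunis, Sofia, Quito, Doha, Oslo, Minsk, Rabat, Hanoi

Visit Bern
Bern → Dubai
Dubai → Paris
Paris → Kyoto
Kyoto → Cairo
Cairo → Lagos
Lagos → Riga
Riga → Vilnius
Vilnius → Dakar
Dakar → Tokyo
Tokyo → Accra
Accra → Lima
Lima → Tunis
Tunis → Sofia
Sofia → Quito
Quito → Doha
Doha → Oslo
Oslo → Minsk
Sofia → Rabat
Accra → Hanoi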